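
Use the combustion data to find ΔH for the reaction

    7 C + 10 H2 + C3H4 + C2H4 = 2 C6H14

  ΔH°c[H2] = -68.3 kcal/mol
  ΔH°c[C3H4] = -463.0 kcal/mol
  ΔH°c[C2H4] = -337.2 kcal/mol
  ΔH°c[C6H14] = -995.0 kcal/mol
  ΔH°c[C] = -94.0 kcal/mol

ΔH = -151.2 kcal/mol

Using ΔH = Σ nΔHc°(reactants) − Σ nΔHc°(products):
= [7·(-94.0) + 10·(-68.3) + 1·(-463.0) + 1·(-337.2)] − [2·(-995.0)]
= -151.2 kcal/mol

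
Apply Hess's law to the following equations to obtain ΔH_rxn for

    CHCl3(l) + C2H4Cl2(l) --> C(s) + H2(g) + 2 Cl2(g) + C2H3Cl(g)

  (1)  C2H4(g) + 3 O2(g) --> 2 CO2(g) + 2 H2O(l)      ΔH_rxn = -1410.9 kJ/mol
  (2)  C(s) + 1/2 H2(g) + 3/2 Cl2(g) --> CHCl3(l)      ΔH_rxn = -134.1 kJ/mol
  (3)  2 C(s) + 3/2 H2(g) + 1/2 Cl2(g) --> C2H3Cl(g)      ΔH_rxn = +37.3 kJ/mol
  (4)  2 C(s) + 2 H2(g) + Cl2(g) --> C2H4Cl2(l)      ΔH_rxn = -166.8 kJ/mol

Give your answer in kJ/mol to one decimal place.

(1): not needed.
(2) reversed: +134.1 kJ/mol
(3) as written: +37.3 kJ/mol
(4) reversed: +166.8 kJ/mol
Summing the manipulated equations, ΔH_rxn = (-1)·(-134.1) + (1)·(+37.3) + (-1)·(-166.8) = 338.2 kJ/mol

ΔH_rxn = 338.2 kJ/mol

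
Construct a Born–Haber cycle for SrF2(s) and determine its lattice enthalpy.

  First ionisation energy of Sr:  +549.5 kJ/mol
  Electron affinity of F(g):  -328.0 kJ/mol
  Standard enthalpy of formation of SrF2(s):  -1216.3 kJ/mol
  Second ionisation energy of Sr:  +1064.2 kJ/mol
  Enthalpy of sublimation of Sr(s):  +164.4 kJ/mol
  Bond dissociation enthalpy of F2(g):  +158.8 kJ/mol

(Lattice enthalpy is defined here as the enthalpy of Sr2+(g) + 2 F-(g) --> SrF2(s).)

U = -2497.2 kJ/mol

ΔHf° = 1·ΔHsub + 1·(ΣIE) + 1·D(F2) + 2·EA + U
-1216.3 = 1·(+164.4) + 1·(+1613.7) + 1·(+158.8) + 2·(-328.0) + U
U = -1216.3 − (+1280.9) = -2497.2 kJ/mol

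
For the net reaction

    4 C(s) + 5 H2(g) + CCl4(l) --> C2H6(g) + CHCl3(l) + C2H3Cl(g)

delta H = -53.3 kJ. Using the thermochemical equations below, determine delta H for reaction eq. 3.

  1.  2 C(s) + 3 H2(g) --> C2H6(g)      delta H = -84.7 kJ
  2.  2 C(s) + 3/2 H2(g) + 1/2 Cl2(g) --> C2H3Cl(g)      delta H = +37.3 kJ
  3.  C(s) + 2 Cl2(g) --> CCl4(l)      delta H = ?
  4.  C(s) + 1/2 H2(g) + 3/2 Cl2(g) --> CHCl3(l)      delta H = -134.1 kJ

eq. 1 as written (C2H6(g) already on the product side): -84.7 kJ
eq. 2 as written (C2H3Cl(g) already on the product side): +37.3 kJ
eq. 3 reversed (reverse to put CCl4(l) on the reactant side): contributes −x
eq. 4 as written (CHCl3(l) already on the product side): -134.1 kJ
-53.3 = (-84.7) + (+37.3) + (-134.1) − x
x = (-53.3 − (-181.5)) / (-1) = -128.2 kJ

delta H = -128.2 kJ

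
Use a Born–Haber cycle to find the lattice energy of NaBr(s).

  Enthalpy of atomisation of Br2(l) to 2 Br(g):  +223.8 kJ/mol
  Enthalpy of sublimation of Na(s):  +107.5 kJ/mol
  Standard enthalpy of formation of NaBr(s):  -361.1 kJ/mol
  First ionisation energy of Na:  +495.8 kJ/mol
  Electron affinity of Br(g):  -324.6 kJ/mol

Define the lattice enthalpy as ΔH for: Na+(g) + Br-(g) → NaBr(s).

U = -751.7 kJ/mol

ΔHf° = 1·ΔHsub + 1·(ΣIE) + 1/2·D(Br2) + 1·EA + U
-361.1 = 1·(+107.5) + 1·(+495.8) + 1/2·(+223.8) + 1·(-324.6) + U
U = -361.1 − (+390.6) = -751.7 kJ/mol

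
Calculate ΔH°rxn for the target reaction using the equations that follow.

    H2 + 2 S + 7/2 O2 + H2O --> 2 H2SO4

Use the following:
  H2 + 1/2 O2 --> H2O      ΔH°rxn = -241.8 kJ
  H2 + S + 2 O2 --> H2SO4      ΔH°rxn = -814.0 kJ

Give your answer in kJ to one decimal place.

equation 1 reversed (reverse to put H2O on the reactant side): +241.8 kJ
equation 2 × 2 (scale by 2 for the 2 H2SO4): (2)·(-814.0) = -1628.0 kJ
Since enthalpy is a state function, ΔH°rxn = (+241.8) + (-1628.0) = -1386.2 kJ

ΔH°rxn = -1386.2 kJ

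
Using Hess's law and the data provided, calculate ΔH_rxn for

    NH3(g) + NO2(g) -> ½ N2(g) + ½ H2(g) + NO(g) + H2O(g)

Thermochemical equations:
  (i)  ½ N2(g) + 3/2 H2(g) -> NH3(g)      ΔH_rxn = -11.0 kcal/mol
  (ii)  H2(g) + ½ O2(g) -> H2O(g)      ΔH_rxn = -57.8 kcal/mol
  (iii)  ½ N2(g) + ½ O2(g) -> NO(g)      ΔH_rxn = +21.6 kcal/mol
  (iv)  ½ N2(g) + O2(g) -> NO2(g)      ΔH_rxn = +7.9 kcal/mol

ΔH_rxn = -33.1 kcal/mol

(i) reversed: +11.0 kcal/mol
(ii) as written: -57.8 kcal/mol
(iii) as written: +21.6 kcal/mol
(iv) reversed: -7.9 kcal/mol
ΔH_rxn = (+11.0) + (-57.8) + (+21.6) + (-7.9) = -33.1 kcal/mol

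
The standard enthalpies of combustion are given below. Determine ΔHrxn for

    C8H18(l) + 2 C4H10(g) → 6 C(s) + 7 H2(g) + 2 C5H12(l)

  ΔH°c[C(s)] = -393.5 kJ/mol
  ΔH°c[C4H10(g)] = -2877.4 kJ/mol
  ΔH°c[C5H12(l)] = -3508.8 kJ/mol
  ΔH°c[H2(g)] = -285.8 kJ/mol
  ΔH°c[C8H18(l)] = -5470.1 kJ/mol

ΔHrxn = 154.3 kJ/mol

Using ΔH = Σ nΔHc°(reactants) − Σ nΔHc°(products):
= [1·(-5470.1) + 2·(-2877.4)] − [6·(-393.5) + 7·(-285.8) + 2·(-3508.8)]
= 154.3 kJ/mol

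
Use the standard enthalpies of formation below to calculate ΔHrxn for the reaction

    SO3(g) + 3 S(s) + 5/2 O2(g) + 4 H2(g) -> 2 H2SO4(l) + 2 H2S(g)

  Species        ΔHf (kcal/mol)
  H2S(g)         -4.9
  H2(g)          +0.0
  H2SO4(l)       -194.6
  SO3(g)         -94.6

ΔH°rxn = Σ nΔHf°(products) − Σ nΔHf°(reactants).
Products: 2·(-194.6) + 2·(-4.9) = -399.0
Reactants: 1·(-94.6) + 3·(+0.0) + 5/2·(+0.0) + 4·(+0.0) = -94.6
ΔHrxn = (-399.0) − (-94.6) = -304.4 kcal/mol

ΔHrxn = -304.4 kcal/mol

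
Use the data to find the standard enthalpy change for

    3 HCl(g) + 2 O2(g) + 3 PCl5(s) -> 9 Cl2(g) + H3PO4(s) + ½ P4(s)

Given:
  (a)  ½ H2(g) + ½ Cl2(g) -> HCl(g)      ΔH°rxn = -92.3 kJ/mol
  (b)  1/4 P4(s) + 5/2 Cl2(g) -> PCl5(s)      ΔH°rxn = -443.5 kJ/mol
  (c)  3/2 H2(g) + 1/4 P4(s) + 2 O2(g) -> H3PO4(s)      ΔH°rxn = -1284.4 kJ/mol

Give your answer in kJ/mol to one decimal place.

(a) reversed and × 3: (-3)·(-92.3) = +276.9 kJ/mol
(b) reversed and × 3: (-3)·(-443.5) = +1330.5 kJ/mol
(c) as written: -1284.4 kJ/mol
ΔH°rxn = (-3)·(-92.3) + (-3)·(-443.5) + (1)·(-1284.4) = 323.0 kJ/mol

ΔH°rxn = 323.0 kJ/mol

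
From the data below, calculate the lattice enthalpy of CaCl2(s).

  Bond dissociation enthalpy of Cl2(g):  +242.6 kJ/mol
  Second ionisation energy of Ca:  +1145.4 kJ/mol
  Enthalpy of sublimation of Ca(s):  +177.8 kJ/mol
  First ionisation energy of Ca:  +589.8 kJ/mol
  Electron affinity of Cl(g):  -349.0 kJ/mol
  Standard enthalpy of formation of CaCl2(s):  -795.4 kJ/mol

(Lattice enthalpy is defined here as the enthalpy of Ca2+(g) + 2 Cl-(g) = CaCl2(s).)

ΔHf° = 1·ΔHsub + 1·(ΣIE) + 1·D(Cl2) + 2·EA + U
-795.4 = 1·(+177.8) + 1·(+1735.2) + 1·(+242.6) + 2·(-349.0) + U
U = -795.4 − (+1457.6) = -2253.0 kJ/mol

U = -2253.0 kJ/mol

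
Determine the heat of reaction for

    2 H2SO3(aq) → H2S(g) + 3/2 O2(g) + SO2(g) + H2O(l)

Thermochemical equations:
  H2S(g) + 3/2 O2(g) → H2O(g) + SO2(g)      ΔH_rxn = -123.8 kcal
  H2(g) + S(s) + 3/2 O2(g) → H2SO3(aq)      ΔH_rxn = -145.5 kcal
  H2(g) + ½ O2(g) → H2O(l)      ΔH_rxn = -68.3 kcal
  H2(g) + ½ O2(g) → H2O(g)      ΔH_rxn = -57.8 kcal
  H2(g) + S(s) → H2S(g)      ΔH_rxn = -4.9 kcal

ΔH_rxn = 146.9 kcal

equation 1 as written (SO2(g) already on the product side): -123.8 kcal
equation 2 reversed and × 2 (reverse to put H2SO3(aq) on the reactant side; scale by 2 for the 2 H2SO3(aq)): (-2)·(-145.5) = +291.0 kcal
equation 3 as written (H2O(l) already on the product side): -68.3 kcal
equation 4 reversed: +57.8 kcal
equation 5 × 2: (2)·(-4.9) = -9.8 kcal
ΔH_rxn = (1)·(-123.8) + (-2)·(-145.5) + (1)·(-68.3) + (-1)·(-57.8) + (2)·(-4.9) = 146.9 kcal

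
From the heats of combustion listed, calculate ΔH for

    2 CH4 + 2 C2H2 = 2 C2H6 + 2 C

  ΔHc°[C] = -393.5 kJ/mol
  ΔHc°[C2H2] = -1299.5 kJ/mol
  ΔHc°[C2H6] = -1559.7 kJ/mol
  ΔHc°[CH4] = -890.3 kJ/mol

With combustion enthalpies, reactants minus products:
= [2·(-890.3) + 2·(-1299.5)] − [2·(-1559.7) + 2·(-393.5)]
= -473.2 kJ/mol

ΔH = -473.2 kJ/mol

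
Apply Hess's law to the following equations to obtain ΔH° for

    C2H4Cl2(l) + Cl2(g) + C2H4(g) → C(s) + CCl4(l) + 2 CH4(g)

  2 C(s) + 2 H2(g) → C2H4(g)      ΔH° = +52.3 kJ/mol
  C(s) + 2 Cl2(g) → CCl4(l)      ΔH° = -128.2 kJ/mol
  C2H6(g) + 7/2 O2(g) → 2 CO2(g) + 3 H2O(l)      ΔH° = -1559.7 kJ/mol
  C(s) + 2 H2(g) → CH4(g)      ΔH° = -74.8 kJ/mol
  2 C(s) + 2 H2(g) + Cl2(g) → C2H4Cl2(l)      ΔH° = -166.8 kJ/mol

ΔH° = -163.3 kJ/mol

equation 1 reversed (reverse to put C2H4(g) on the reactant side): -52.3 kJ/mol
equation 2 as written (CCl4(l) already on the product side): -128.2 kJ/mol
equation 3: not needed (O2(g) appears nowhere else).
equation 4 × 2 (scale by 2 for the 2 CH4(g)): (2)·(-74.8) = -149.6 kJ/mol
equation 5 reversed (reverse to put C2H4Cl2(l) on the reactant side): +166.8 kJ/mol
Combining the equations, ΔH° = (-52.3) + (-128.2) + (-149.6) + (+166.8) = -163.3 kJ/mol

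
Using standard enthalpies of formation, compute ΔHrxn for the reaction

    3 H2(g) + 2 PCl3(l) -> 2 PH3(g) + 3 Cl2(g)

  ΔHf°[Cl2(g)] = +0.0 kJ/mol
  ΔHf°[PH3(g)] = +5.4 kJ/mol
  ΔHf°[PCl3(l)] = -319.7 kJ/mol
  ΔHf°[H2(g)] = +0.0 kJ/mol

ΔH°rxn = Σ nΔHf°(products) − Σ nΔHf°(reactants).
Products: 2·(+5.4) + 3·(+0.0) = +10.8
Reactants: 3·(+0.0) + 2·(-319.7) = -639.4
ΔHrxn = (+10.8) − (-639.4) = 650.2 kJ/mol

ΔHrxn = 650.2 kJ/mol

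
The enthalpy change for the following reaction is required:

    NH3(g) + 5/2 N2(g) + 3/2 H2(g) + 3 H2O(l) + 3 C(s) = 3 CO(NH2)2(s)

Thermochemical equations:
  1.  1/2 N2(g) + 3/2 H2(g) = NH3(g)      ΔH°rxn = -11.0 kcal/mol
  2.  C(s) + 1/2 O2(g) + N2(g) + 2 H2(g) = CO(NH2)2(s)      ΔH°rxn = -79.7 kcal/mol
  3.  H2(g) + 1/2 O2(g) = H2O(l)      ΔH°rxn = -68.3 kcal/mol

eq. 1 reversed (reverse to put NH3(g) on the reactant side): +11.0 kcal/mol
eq. 2 × 3 (×3 to match 3 CO(NH2)2(s) in the target): (3)·(-79.7) = -239.1 kcal/mol
eq. 3 reversed and × 3 (H2O(l) must end up as a reactant; ×3 to match 3 H2O(l) in the target): (-3)·(-68.3) = +204.9 kcal/mol
ΔH°rxn = (-1)·(-11.0) + (3)·(-79.7) + (-3)·(-68.3) = -23.2 kcal/mol

ΔH°rxn = -23.2 kcal/mol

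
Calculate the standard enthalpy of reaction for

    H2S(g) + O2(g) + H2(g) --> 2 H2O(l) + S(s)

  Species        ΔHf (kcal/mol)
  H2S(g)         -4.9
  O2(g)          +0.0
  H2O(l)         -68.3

Products: 2·(-68.3) + 1·(+0.0) = -136.6
Reactants: 1·(-4.9) + 1·(+0.0) + 1·(+0.0) = -4.9
ΔHrxn = (-136.6) − (-4.9) = -131.7 kcal/mol

ΔHrxn = -131.7 kcal/mol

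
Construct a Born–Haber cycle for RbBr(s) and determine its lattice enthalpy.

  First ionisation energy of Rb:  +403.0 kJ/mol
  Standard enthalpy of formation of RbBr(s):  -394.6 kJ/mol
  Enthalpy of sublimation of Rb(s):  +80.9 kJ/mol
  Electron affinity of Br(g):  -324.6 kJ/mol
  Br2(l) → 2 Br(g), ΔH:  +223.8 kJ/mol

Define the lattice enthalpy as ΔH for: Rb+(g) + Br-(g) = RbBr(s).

ΔHf° = 1·ΔHsub + 1·(ΣIE) + 1/2·D(Br2) + 1·EA + U
-394.6 = 1·(+80.9) + 1·(+403.0) + 1/2·(+223.8) + 1·(-324.6) + U
U = -394.6 − (+271.2) = -665.8 kJ/mol

U = -665.8 kJ/mol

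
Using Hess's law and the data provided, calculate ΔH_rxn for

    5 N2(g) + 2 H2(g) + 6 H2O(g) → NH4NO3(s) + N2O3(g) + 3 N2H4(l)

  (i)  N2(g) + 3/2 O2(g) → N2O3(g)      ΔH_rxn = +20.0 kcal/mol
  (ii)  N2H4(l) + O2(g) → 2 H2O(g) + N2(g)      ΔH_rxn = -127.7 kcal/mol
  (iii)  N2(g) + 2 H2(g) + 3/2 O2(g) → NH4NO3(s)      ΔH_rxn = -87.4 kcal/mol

ΔH_rxn = 315.7 kcal/mol

(i) as written (N2O3(g) already on the product side): +20.0 kcal/mol
(ii) reversed and × 3 (N2H4(l) must end up as a product; ×3 to match 3 N2H4(l) in the target): (-3)·(-127.7) = +383.1 kcal/mol
(iii) as written (NH4NO3(s) already on the product side): -87.4 kcal/mol
ΔH_rxn = (1)·(+20.0) + (-3)·(-127.7) + (1)·(-87.4) = 315.7 kcal/mol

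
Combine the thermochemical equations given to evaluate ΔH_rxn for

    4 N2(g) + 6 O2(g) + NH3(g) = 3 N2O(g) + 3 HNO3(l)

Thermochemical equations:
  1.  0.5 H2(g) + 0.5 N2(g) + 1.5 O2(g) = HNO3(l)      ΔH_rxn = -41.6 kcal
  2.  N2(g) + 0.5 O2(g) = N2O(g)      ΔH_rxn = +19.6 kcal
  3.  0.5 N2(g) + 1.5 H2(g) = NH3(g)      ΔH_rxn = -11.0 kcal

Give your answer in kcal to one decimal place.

eq. 1 × 3 (scale by 3 for the 3 HNO3(l)): (3)·(-41.6) = -124.8 kcal
eq. 2 × 3 (×3 to match 3 N2O(g) in the target): (3)·(+19.6) = +58.8 kcal
eq. 3 reversed (reverse to put NH3(g) on the reactant side): +11.0 kcal
ΔH_rxn = (3)·(-41.6) + (3)·(+19.6) + (-1)·(-11.0) = -55.0 kcal

ΔH_rxn = -55.0 kcal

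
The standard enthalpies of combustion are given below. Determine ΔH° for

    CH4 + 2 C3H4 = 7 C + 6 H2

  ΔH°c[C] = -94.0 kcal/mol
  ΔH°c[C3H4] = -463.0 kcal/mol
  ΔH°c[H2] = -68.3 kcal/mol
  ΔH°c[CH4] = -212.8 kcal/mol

ΔH° = -71.0 kcal/mol

Using ΔH = Σ nΔHc°(reactants) − Σ nΔHc°(products):
= [1·(-212.8) + 2·(-463.0)] − [7·(-94.0) + 6·(-68.3)]
= -71.0 kcal/mol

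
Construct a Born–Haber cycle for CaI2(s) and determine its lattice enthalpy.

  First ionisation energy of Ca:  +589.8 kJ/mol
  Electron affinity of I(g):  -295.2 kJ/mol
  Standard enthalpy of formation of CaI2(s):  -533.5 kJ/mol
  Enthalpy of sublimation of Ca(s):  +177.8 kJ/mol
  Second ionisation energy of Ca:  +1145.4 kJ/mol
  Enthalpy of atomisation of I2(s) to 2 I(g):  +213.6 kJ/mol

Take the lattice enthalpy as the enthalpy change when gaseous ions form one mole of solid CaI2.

U = -2069.7 kJ/mol

ΔHf° = 1·ΔHsub + 1·(ΣIE) + 1·D(I2) + 2·EA + U
-533.5 = 1·(+177.8) + 1·(+1735.2) + 1·(+213.6) + 2·(-295.2) + U
U = -533.5 − (+1536.2) = -2069.7 kJ/mol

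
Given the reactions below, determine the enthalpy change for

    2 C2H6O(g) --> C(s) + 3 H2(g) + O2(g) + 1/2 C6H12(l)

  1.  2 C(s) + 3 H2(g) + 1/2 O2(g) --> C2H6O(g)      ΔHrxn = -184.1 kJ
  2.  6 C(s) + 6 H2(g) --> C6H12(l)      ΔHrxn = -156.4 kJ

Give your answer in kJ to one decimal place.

ΔHrxn = 290.0 kJ

eq. 1 reversed and × 2: (-2)·(-184.1) = +368.2 kJ
eq. 2 × 1/2: (1/2)·(-156.4) = -78.2 kJ
Since enthalpy is a state function, ΔHrxn = (-2)·(-184.1) + (1/2)·(-156.4) = 290.0 kJ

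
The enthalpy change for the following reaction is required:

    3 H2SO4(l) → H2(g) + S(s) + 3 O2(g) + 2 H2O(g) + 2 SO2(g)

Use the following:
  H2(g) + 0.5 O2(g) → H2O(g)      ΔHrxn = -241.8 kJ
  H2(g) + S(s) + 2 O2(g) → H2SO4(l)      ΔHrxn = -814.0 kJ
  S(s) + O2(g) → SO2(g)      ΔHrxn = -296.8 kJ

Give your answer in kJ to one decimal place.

equation 1 × 2 (scale by 2 for the 2 H2O(g)): (2)·(-241.8) = -483.6 kJ
equation 2 reversed and × 3 (reverse to put H2SO4(l) on the reactant side; ×3 to match 3 H2SO4(l) in the target): (-3)·(-814.0) = +2442.0 kJ
equation 3 × 2 (×2 to match 2 SO2(g) in the target): (2)·(-296.8) = -593.6 kJ
ΔHrxn = (-483.6) + (+2442.0) + (-593.6) = 1364.8 kJ

ΔHrxn = 1364.8 kJ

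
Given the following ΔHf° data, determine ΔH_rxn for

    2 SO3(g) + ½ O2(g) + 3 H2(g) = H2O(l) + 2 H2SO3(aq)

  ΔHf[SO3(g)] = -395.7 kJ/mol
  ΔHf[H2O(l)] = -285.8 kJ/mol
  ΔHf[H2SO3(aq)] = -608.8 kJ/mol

ΔH_rxn = -712.0 kJ/mol

Products: 1·(-285.8) + 2·(-608.8) = -1503.4
Reactants: 2·(-395.7) + 1/2·(+0.0) + 3·(+0.0) = -791.4
ΔH_rxn = (-1503.4) − (-791.4) = -712.0 kJ/mol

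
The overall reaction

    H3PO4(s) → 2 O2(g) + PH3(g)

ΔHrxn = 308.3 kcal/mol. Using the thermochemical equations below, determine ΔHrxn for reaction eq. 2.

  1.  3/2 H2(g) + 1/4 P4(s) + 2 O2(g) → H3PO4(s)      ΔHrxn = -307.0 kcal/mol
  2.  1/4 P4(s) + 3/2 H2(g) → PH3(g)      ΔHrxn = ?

ΔHrxn = 1.3 kcal/mol

eq. 1 reversed: +307.0 kcal/mol
eq. 2 as written: contributes x
+308.3 = (+307.0) + x
x = (+308.3 − (+307.0)) / (1) = 1.3 kcal/mol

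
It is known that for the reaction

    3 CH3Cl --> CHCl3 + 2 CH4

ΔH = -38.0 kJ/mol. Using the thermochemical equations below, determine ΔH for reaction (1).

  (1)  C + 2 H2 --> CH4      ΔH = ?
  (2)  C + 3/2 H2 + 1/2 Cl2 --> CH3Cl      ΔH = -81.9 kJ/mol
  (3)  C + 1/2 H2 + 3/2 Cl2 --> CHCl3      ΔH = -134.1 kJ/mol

ΔH = -74.8 kJ/mol

(1) × 2: contributes 2·x
(2) reversed and × 3: (-3)·(-81.9) = +245.7 kJ/mol
(3) as written: -134.1 kJ/mol
-38.0 = (+245.7) + (-134.1) + 2·x
x = (-38.0 − (+111.6)) / (2) = -74.8 kJ/mol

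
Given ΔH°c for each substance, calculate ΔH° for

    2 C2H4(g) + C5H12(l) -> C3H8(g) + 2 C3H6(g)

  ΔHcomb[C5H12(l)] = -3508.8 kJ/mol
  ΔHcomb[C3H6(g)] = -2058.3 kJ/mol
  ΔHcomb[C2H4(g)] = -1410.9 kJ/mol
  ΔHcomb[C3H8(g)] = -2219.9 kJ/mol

ΔH° = 5.9 kJ/mol

Using ΔH = Σ nΔHc°(reactants) − Σ nΔHc°(products):
= [2·(-1410.9) + 1·(-3508.8)] − [1·(-2219.9) + 2·(-2058.3)]
= 5.9 kJ/mol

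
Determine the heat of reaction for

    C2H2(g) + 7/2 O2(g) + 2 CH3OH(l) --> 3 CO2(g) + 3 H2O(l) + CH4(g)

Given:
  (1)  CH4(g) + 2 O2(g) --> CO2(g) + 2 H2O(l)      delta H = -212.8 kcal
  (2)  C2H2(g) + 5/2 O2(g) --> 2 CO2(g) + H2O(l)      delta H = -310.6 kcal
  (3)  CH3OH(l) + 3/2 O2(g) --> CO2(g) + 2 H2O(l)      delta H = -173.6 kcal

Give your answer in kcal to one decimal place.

(1) reversed (CH4(g) must end up as a product): +212.8 kcal
(2) as written (C2H2(g) already on the reactant side): -310.6 kcal
(3) × 2 (×2 to match 2 CH3OH(l) in the target): (2)·(-173.6) = -347.2 kcal
Combining the equations, delta H = (+212.8) + (-310.6) + (-347.2) = -445.0 kcal

delta H = -445.0 kcal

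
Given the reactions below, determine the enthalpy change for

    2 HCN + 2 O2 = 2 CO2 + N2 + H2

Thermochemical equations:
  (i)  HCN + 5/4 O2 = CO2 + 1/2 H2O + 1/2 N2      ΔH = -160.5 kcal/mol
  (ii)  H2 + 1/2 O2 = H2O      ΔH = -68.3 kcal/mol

ΔH = -252.7 kcal/mol

(i) × 2 (scale by 2 for the 2 HCN): (2)·(-160.5) = -321.0 kcal/mol
(ii) reversed (reverse to put H2 on the product side): +68.3 kcal/mol
Combining the equations, ΔH = (2)·(-160.5) + (-1)·(-68.3) = -252.7 kcal/mol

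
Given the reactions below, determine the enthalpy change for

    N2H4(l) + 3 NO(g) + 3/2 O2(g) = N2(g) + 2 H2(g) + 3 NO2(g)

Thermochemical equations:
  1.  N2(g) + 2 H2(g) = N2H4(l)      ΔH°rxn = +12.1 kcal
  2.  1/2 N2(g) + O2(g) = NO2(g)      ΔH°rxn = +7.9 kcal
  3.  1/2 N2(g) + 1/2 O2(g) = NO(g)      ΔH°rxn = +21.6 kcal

eq. 1 reversed (reverse to put N2H4(l) on the reactant side): -12.1 kcal
eq. 2 × 3 (scale by 3 for the 3 NO2(g)): (3)·(+7.9) = +23.7 kcal
eq. 3 reversed and × 3 (reverse to put NO(g) on the reactant side; ×3 to match 3 NO(g) in the target): (-3)·(+21.6) = -64.8 kcal
Summing the manipulated equations, ΔH°rxn = (-1)·(+12.1) + (3)·(+7.9) + (-3)·(+21.6) = -53.2 kcal

ΔH°rxn = -53.2 kcal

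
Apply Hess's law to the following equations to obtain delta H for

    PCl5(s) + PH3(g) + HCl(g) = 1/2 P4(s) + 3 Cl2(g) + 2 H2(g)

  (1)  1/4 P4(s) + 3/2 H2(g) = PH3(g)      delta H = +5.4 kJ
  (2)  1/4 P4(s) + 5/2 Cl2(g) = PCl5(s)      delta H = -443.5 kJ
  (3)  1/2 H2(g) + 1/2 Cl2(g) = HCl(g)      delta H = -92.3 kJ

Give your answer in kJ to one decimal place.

(1) reversed: -5.4 kJ
(2) reversed: +443.5 kJ
(3) reversed: +92.3 kJ
By Hess's law, delta H = (-1)·(+5.4) + (-1)·(-443.5) + (-1)·(-92.3) = 530.4 kJ

delta H = 530.4 kJ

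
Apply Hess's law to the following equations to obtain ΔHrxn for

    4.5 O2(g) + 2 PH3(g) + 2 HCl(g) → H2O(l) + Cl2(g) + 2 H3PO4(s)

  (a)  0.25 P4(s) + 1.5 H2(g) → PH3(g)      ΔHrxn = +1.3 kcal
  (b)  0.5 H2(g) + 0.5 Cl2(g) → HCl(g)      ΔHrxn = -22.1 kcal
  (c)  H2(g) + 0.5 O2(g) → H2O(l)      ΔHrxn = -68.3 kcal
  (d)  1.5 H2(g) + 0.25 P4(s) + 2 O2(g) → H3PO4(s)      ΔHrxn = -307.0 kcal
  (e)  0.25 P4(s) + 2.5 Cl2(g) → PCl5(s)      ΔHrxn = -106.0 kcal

(a) reversed and × 2: (-2)·(+1.3) = -2.6 kcal
(b) reversed and × 2: (-2)·(-22.1) = +44.2 kcal
(c) as written: -68.3 kcal
(d) × 2: (2)·(-307.0) = -614.0 kcal
(e): not needed.
ΔHrxn = (-2)·(+1.3) + (-2)·(-22.1) + (1)·(-68.3) + (2)·(-307.0) = -640.7 kcal

ΔHrxn = -640.7 kcal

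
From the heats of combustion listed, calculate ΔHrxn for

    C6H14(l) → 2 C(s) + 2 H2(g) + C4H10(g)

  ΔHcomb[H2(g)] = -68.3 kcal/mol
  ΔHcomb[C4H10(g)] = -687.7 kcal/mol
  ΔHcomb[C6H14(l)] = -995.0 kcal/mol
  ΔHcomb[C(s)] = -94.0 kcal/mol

ΔHrxn = 17.3 kcal/mol

Using ΔH = Σ nΔHc°(reactants) − Σ nΔHc°(products):
= [1·(-995.0)] − [2·(-94.0) + 2·(-68.3) + 1·(-687.7)]
= 17.3 kcal/mol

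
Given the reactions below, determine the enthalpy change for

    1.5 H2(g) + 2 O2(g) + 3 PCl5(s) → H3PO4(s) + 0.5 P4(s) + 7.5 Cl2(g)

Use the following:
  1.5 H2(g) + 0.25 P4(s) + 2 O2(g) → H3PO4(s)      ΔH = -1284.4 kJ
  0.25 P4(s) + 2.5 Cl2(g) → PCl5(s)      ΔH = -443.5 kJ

ΔH = 46.1 kJ

equation 1 as written (H3PO4(s) already on the product side): -1284.4 kJ
equation 2 reversed and × 3 (reverse to put PCl5(s) on the reactant side; ×3 to match 3 PCl5(s) in the target): (-3)·(-443.5) = +1330.5 kJ
Since enthalpy is a state function, ΔH = (1)·(-1284.4) + (-3)·(-443.5) = 46.1 kJ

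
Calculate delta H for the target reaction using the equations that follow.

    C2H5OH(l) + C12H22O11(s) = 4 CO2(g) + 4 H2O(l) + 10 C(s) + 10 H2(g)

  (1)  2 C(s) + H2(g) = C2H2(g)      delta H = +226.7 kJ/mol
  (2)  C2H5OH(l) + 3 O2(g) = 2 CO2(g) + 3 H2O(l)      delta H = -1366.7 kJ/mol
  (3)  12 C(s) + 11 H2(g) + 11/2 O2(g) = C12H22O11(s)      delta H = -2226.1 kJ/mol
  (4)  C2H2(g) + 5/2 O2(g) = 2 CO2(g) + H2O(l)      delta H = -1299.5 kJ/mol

(1) as written: +226.7 kJ/mol
(2) as written: -1366.7 kJ/mol
(3) reversed: +2226.1 kJ/mol
(4) as written: -1299.5 kJ/mol
By Hess's law, delta H = (+226.7) + (-1366.7) + (+2226.1) + (-1299.5) = -213.4 kJ/mol

delta H = -213.4 kJ/mol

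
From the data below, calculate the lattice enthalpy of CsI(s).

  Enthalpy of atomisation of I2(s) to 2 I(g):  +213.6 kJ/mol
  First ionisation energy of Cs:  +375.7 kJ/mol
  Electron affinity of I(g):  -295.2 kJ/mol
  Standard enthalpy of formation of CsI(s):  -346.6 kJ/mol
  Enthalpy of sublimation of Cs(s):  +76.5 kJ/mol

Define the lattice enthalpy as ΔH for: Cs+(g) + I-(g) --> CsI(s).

ΔHf° = 1·ΔHsub + 1·(ΣIE) + 1/2·D(I2) + 1·EA + U
-346.6 = 1·(+76.5) + 1·(+375.7) + 1/2·(+213.6) + 1·(-295.2) + U
U = -346.6 − (+263.8) = -610.4 kJ/mol

U = -610.4 kJ/mol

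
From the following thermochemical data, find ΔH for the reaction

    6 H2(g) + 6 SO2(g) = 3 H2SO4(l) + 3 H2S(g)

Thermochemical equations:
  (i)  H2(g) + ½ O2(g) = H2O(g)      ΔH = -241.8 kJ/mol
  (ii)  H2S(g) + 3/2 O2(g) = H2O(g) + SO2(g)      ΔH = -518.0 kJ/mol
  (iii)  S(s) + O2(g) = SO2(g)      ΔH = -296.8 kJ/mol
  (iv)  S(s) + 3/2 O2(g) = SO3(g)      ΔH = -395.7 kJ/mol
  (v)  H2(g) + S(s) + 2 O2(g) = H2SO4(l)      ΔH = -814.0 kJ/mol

(i) × 3: (3)·(-241.8) = -725.4 kJ/mol
(ii) reversed and × 3: (-3)·(-518.0) = +1554.0 kJ/mol
(iii) reversed and × 3: (-3)·(-296.8) = +890.4 kJ/mol
(iv): not needed.
(v) × 3: (3)·(-814.0) = -2442.0 kJ/mol
By Hess's law, ΔH = (-725.4) + (+1554.0) + (+890.4) + (-2442.0) = -723.0 kJ/mol

ΔH = -723.0 kJ/mol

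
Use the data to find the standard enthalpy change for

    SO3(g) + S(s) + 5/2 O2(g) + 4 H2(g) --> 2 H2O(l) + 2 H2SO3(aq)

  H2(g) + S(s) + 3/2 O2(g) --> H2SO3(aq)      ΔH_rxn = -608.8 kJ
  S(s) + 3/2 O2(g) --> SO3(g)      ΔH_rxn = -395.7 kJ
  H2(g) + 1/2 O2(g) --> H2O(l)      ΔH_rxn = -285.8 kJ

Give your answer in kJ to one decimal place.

equation 1 × 2: (2)·(-608.8) = -1217.6 kJ
equation 2 reversed: +395.7 kJ
equation 3 × 2: (2)·(-285.8) = -571.6 kJ
Since enthalpy is a state function, ΔH_rxn = (-1217.6) + (+395.7) + (-571.6) = -1393.5 kJ

ΔH_rxn = -1393.5 kJ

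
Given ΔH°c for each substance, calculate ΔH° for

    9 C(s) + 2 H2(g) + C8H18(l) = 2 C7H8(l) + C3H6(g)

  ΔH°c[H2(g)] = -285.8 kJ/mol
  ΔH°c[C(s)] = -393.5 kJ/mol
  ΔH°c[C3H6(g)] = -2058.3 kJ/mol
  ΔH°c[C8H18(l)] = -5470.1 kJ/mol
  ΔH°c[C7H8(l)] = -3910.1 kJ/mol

ΔH° = 295.3 kJ/mol

Using ΔH = Σ nΔHc°(reactants) − Σ nΔHc°(products):
= [9·(-393.5) + 2·(-285.8) + 1·(-5470.1)] − [2·(-3910.1) + 1·(-2058.3)]
= 295.3 kJ/mol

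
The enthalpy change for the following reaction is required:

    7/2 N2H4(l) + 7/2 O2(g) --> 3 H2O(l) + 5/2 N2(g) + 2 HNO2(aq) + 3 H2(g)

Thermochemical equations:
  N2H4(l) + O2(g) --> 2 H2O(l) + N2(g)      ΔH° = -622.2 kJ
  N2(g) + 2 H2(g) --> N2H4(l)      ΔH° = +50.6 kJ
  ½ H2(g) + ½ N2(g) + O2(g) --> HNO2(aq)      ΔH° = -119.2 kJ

ΔH° = -1272.9 kJ

equation 1 × 3/2 (scale by 3/2 for the 3 H2O(l)): (3/2)·(-622.2) = -933.3 kJ
equation 2 reversed and × 2: (-2)·(+50.6) = -101.2 kJ
equation 3 × 2 (scale by 2 for the 2 HNO2(aq)): (2)·(-119.2) = -238.4 kJ
Combining the equations, ΔH° = (3/2)·(-622.2) + (-2)·(+50.6) + (2)·(-119.2) = -1272.9 kJ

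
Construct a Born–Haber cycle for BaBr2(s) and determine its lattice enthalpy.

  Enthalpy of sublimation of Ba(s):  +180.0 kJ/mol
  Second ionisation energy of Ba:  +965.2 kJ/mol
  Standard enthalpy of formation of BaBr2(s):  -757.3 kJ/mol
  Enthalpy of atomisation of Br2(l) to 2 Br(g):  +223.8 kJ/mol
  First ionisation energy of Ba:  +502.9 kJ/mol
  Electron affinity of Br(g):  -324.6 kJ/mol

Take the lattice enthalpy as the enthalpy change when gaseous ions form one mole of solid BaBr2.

U = -1980.0 kJ/mol

ΔHf° = 1·ΔHsub + 1·(ΣIE) + 1·D(Br2) + 2·EA + U
-757.3 = 1·(+180.0) + 1·(+1468.1) + 1·(+223.8) + 2·(-324.6) + U
U = -757.3 − (+1222.7) = -1980.0 kJ/mol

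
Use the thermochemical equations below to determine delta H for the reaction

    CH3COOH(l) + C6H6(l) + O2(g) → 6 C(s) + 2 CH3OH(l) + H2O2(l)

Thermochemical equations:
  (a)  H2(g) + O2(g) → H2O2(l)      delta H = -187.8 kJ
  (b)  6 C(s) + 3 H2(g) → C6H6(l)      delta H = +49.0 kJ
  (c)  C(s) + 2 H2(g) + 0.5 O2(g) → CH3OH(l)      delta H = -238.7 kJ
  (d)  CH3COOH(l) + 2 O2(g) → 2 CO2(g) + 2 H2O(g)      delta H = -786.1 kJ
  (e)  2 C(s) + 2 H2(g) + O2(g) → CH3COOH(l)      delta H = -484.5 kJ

(a) as written (H2O2(l) already on the product side): -187.8 kJ
(b) reversed (C6H6(l) must end up as a reactant): -49.0 kJ
(c) × 2 (scale by 2 for the 2 CH3OH(l)): (2)·(-238.7) = -477.4 kJ
(d): not needed (H2O(g) appears nowhere else).
(e) reversed: +484.5 kJ
delta H = (1)·(-187.8) + (-1)·(+49.0) + (2)·(-238.7) + (-1)·(-484.5) = -229.7 kJ

delta H = -229.7 kJ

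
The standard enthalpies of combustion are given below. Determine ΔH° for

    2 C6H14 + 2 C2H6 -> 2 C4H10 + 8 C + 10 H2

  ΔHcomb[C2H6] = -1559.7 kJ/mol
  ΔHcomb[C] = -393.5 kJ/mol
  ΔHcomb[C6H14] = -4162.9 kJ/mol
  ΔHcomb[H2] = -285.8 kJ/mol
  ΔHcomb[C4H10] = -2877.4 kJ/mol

Using ΔH = Σ nΔHc°(reactants) − Σ nΔHc°(products):
= [2·(-4162.9) + 2·(-1559.7)] − [2·(-2877.4) + 8·(-393.5) + 10·(-285.8)]
= 315.6 kJ/mol

ΔH° = 315.6 kJ/mol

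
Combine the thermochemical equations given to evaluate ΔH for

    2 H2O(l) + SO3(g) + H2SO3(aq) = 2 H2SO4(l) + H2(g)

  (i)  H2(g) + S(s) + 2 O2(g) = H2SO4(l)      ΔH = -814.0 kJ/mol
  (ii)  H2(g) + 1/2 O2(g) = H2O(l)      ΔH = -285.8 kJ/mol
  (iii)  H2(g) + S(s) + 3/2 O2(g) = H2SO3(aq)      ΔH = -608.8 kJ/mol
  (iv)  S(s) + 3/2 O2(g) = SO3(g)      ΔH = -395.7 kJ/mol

(i) × 2: (2)·(-814.0) = -1628.0 kJ/mol
(ii) reversed and × 2: (-2)·(-285.8) = +571.6 kJ/mol
(iii) reversed: +608.8 kJ/mol
(iv) reversed: +395.7 kJ/mol
ΔH = (2)·(-814.0) + (-2)·(-285.8) + (-1)·(-608.8) + (-1)·(-395.7) = -51.9 kJ/mol

ΔH = -51.9 kJ/mol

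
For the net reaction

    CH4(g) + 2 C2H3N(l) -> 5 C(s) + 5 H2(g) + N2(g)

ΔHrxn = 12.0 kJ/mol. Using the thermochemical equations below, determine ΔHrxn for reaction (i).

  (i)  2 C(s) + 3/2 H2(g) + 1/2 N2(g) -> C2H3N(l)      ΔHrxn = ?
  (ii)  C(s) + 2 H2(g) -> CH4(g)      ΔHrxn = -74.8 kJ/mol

ΔHrxn = 31.4 kJ/mol

(i) reversed and × 2: contributes −2·x
(ii) reversed: +74.8 kJ/mol
+12.0 = (+74.8) − 2·x
x = (+12.0 − (+74.8)) / (-2) = 31.4 kJ/mol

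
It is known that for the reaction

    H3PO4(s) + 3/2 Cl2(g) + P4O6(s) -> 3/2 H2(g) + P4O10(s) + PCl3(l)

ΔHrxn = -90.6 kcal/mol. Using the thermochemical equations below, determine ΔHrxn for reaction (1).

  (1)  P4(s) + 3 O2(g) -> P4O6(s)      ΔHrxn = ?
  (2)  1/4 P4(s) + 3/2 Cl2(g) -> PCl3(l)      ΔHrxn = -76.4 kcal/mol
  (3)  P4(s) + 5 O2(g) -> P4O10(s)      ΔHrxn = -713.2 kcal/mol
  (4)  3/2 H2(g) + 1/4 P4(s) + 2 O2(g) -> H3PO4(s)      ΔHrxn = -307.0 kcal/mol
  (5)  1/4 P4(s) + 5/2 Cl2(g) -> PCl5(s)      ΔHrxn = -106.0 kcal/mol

ΔHrxn = -392.0 kcal/mol

(1) reversed: contributes −x
(2) as written: -76.4 kcal/mol
(3) as written: -713.2 kcal/mol
(4) reversed: +307.0 kcal/mol
(5): not needed.
-90.6 = (-76.4) + (-713.2) + (+307.0) − x
x = (-90.6 − (-482.6)) / (-1) = -392.0 kcal/mol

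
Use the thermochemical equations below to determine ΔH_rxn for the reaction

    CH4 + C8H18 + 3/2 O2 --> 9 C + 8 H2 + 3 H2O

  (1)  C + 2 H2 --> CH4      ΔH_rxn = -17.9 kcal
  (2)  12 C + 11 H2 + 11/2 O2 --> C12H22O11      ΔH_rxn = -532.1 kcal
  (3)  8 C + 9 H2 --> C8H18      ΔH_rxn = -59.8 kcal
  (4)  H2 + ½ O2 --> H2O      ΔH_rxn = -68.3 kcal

ΔH_rxn = -127.2 kcal

(1) reversed: +17.9 kcal
(2): not needed.
(3) reversed: +59.8 kcal
(4) × 3: (3)·(-68.3) = -204.9 kcal
ΔH_rxn = (+17.9) + (+59.8) + (-204.9) = -127.2 kcal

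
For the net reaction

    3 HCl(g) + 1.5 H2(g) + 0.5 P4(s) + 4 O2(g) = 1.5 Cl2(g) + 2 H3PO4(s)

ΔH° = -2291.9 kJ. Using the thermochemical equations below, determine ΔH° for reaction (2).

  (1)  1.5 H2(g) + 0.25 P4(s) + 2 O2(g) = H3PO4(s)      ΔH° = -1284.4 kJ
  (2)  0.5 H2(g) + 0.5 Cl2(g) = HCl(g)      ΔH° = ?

(1) × 2: (2)·(-1284.4) = -2568.8 kJ
(2) reversed and × 3: contributes −3·x
-2291.9 = (-2568.8) − 3·x
x = (-2291.9 − (-2568.8)) / (-3) = -92.3 kJ

ΔH° = -92.3 kJ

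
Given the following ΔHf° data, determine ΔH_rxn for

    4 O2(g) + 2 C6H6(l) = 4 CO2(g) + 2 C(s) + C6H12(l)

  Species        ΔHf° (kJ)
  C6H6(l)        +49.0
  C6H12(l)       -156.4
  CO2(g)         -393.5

ΔH_rxn = -1828.4 kJ

Products: 4·(-393.5) + 2·(+0.0) + 1·(-156.4) = -1730.4
Reactants: 4·(+0.0) + 2·(+49.0) = +98.0
ΔH_rxn = (-1730.4) − (+98.0) = -1828.4 kJ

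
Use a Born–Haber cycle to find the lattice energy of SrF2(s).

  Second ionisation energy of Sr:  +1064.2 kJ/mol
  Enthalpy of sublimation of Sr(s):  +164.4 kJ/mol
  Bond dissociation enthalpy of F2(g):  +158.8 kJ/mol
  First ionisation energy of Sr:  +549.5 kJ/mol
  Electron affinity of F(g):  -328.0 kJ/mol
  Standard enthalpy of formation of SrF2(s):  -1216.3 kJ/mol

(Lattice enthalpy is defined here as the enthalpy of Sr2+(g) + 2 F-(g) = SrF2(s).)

U = -2497.2 kJ/mol

ΔHf° = 1·ΔHsub + 1·(ΣIE) + 1·D(F2) + 2·EA + U
-1216.3 = 1·(+164.4) + 1·(+1613.7) + 1·(+158.8) + 2·(-328.0) + U
U = -1216.3 − (+1280.9) = -2497.2 kJ/mol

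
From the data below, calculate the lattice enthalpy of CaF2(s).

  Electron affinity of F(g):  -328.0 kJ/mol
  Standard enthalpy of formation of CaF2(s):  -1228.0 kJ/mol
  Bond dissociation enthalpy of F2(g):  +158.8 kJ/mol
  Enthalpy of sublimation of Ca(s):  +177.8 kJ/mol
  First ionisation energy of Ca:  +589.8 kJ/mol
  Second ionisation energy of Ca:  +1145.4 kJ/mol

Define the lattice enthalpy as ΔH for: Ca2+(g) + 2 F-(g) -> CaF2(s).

U = -2643.8 kJ/mol

ΔHf° = 1·ΔHsub + 1·(ΣIE) + 1·D(F2) + 2·EA + U
-1228.0 = 1·(+177.8) + 1·(+1735.2) + 1·(+158.8) + 2·(-328.0) + U
U = -1228.0 − (+1415.8) = -2643.8 kJ/mol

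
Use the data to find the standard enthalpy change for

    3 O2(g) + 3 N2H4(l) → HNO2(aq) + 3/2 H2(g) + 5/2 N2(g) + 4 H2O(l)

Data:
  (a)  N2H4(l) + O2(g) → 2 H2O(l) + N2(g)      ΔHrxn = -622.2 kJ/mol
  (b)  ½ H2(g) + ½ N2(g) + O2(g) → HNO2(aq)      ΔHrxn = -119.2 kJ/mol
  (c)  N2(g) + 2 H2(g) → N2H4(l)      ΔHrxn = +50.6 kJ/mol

ΔHrxn = -1414.2 kJ/mol

(a) × 2 (×2 to match 4 H2O(l) in the target): (2)·(-622.2) = -1244.4 kJ/mol
(b) as written (HNO2(aq) already on the product side): -119.2 kJ/mol
(c) reversed: -50.6 kJ/mol
By Hess's law, ΔHrxn = (2)·(-622.2) + (1)·(-119.2) + (-1)·(+50.6) = -1414.2 kJ/mol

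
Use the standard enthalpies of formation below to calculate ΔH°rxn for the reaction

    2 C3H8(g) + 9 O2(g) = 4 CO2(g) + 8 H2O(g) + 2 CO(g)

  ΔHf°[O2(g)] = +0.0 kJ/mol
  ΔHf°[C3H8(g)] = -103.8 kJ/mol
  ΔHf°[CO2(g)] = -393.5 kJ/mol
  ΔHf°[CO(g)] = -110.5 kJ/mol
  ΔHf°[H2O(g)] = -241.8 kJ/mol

ΔH°rxn = Σ nΔHf°(products) − Σ nΔHf°(reactants).
Products: 4·(-393.5) + 8·(-241.8) + 2·(-110.5) = -3729.4
Reactants: 2·(-103.8) + 9·(+0.0) = -207.6
ΔH°rxn = (-3729.4) − (-207.6) = -3521.8 kJ/mol

ΔH°rxn = -3521.8 kJ/mol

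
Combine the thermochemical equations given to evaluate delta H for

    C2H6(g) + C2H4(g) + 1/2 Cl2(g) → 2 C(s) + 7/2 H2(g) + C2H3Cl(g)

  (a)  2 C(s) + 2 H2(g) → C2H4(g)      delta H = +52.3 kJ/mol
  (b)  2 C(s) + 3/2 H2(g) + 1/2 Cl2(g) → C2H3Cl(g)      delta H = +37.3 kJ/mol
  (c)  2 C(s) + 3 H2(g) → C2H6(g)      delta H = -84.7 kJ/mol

(a) reversed (reverse to put C2H4(g) on the reactant side): -52.3 kJ/mol
(b) as written (C2H3Cl(g) already on the product side): +37.3 kJ/mol
(c) reversed (reverse to put C2H6(g) on the reactant side): +84.7 kJ/mol
Summing the manipulated equations, delta H = (-52.3) + (+37.3) + (+84.7) = 69.7 kJ/mol

delta H = 69.7 kJ/mol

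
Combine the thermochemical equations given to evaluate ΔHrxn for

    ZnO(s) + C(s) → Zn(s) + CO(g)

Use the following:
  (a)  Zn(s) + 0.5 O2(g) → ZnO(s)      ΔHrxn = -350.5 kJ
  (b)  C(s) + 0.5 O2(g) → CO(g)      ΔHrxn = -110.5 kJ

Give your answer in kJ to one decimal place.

(a) reversed: +350.5 kJ
(b) as written: -110.5 kJ
Combining the equations, ΔHrxn = (-1)·(-350.5) + (1)·(-110.5) = 240.0 kJ

ΔHrxn = 240.0 kJ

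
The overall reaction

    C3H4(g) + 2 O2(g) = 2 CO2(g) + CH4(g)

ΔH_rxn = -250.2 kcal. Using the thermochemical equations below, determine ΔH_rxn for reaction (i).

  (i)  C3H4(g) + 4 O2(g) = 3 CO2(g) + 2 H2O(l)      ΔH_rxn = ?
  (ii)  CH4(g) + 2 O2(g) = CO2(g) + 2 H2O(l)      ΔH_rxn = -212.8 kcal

(i) as written: contributes x
(ii) reversed: +212.8 kcal
-250.2 = (+212.8) + x
x = (-250.2 − (+212.8)) / (1) = -463.0 kcal

ΔH_rxn = -463.0 kcal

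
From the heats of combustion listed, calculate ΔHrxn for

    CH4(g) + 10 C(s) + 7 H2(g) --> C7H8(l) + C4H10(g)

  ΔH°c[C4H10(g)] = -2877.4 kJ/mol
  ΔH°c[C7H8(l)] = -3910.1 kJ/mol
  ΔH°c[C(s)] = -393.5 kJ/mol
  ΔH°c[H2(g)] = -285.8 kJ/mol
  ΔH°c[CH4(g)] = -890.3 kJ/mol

ΔHrxn = -38.4 kJ/mol

Using ΔH = Σ nΔHc°(reactants) − Σ nΔHc°(products):
= [1·(-890.3) + 10·(-393.5) + 7·(-285.8)] − [1·(-3910.1) + 1·(-2877.4)]
= -38.4 kJ/mol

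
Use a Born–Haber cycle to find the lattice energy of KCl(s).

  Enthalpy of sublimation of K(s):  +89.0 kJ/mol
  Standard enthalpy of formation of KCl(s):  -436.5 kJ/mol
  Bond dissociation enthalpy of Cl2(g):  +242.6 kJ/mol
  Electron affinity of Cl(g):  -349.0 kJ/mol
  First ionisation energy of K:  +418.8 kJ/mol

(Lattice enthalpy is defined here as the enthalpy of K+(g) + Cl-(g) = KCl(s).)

ΔHf° = 1·ΔHsub + 1·(ΣIE) + 1/2·D(Cl2) + 1·EA + U
-436.5 = 1·(+89.0) + 1·(+418.8) + 1/2·(+242.6) + 1·(-349.0) + U
U = -436.5 − (+280.1) = -716.6 kJ/mol

U = -716.6 kJ/mol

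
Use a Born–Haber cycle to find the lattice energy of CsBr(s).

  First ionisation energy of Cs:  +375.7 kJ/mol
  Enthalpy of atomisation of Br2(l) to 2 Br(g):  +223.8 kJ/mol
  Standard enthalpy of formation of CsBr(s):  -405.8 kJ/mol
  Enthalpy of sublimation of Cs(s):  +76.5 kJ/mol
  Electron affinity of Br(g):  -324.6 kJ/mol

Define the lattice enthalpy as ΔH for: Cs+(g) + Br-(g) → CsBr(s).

ΔHf° = 1·ΔHsub + 1·(ΣIE) + 1/2·D(Br2) + 1·EA + U
-405.8 = 1·(+76.5) + 1·(+375.7) + 1/2·(+223.8) + 1·(-324.6) + U
U = -405.8 − (+239.5) = -645.3 kJ/mol

U = -645.3 kJ/mol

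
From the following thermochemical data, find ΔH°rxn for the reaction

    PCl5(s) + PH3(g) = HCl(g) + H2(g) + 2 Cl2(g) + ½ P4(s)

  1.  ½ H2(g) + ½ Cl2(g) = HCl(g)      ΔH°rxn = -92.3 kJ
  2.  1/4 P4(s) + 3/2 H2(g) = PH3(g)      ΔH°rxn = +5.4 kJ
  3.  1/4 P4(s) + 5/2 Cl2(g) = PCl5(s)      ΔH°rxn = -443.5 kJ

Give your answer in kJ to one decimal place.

eq. 1 as written (HCl(g) already on the product side): -92.3 kJ
eq. 2 reversed (reverse to put PH3(g) on the reactant side): -5.4 kJ
eq. 3 reversed (reverse to put PCl5(s) on the reactant side): +443.5 kJ
ΔH°rxn = (-92.3) + (-5.4) + (+443.5) = 345.8 kJ

ΔH°rxn = 345.8 kJ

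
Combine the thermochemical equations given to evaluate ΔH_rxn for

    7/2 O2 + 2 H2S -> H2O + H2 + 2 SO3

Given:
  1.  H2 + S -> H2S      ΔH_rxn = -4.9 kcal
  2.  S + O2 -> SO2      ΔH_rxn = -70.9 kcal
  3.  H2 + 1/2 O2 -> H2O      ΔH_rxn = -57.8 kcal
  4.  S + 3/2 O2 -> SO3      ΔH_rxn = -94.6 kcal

ΔH_rxn = -237.2 kcal

eq. 1 reversed and × 2 (H2S must end up as a reactant; scale by 2 for the 2 H2S): (-2)·(-4.9) = +9.8 kcal
eq. 2: not needed (SO2 appears nowhere else).
eq. 3 as written (H2O already on the product side): -57.8 kcal
eq. 4 × 2 (scale by 2 for the 2 SO3): (2)·(-94.6) = -189.2 kcal
Summing the manipulated equations, ΔH_rxn = (+9.8) + (-57.8) + (-189.2) = -237.2 kcal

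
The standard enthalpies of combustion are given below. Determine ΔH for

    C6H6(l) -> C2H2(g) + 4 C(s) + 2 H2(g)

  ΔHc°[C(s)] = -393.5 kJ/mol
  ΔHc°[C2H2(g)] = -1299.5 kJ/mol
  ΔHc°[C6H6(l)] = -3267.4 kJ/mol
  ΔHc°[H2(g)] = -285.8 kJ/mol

With combustion enthalpies, reactants minus products:
= [1·(-3267.4)] − [1·(-1299.5) + 4·(-393.5) + 2·(-285.8)]
= 177.7 kJ/mol

ΔH = 177.7 kJ/mol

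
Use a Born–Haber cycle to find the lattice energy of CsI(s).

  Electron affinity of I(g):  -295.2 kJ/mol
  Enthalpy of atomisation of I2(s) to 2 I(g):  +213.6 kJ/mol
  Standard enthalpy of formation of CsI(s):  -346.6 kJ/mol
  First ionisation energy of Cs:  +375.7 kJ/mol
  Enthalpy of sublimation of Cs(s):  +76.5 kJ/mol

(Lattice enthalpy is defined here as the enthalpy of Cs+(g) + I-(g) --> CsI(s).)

U = -610.4 kJ/mol

ΔHf° = 1·ΔHsub + 1·(ΣIE) + 1/2·D(I2) + 1·EA + U
-346.6 = 1·(+76.5) + 1·(+375.7) + 1/2·(+213.6) + 1·(-295.2) + U
U = -346.6 − (+263.8) = -610.4 kJ/mol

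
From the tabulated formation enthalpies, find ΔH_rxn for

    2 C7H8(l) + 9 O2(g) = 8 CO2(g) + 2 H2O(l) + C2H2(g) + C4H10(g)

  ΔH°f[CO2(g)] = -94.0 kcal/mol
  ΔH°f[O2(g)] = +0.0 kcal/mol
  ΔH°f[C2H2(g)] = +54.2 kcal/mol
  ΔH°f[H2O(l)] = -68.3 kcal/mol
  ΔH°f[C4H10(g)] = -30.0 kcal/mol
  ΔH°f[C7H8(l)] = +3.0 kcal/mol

ΔH°rxn = Σ nΔHf°(products) − Σ nΔHf°(reactants).
Products: 8·(-94.0) + 2·(-68.3) + 1·(+54.2) + 1·(-30.0) = -864.4
Reactants: 2·(+3.0) + 9·(+0.0) = +6.0
ΔH_rxn = (-864.4) − (+6.0) = -870.4 kcal/mol

ΔH_rxn = -870.4 kcal/mol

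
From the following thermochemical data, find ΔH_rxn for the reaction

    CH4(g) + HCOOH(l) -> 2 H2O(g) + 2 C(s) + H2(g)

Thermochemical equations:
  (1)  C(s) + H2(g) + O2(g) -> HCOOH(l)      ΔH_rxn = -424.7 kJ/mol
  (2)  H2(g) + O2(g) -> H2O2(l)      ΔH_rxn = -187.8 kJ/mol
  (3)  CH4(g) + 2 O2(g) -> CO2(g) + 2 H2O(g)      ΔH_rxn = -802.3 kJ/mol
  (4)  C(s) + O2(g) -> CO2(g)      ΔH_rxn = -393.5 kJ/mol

(1) reversed: +424.7 kJ/mol
(2): not needed.
(3) as written: -802.3 kJ/mol
(4) reversed: +393.5 kJ/mol
ΔH_rxn = (-1)·(-424.7) + (1)·(-802.3) + (-1)·(-393.5) = 15.9 kJ/mol

ΔH_rxn = 15.9 kJ/mol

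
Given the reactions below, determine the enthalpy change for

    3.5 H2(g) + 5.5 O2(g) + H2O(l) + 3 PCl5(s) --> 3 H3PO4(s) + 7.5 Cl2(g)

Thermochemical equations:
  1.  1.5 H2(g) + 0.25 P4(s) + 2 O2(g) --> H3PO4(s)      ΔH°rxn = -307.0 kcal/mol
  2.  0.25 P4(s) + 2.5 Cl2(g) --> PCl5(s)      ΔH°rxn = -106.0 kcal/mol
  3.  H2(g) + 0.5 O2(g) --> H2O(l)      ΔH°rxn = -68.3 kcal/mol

eq. 1 × 3 (×3 to match 3 H3PO4(s) in the target): (3)·(-307.0) = -921.0 kcal/mol
eq. 2 reversed and × 3 (reverse to put PCl5(s) on the reactant side; ×3 to match 3 PCl5(s) in the target): (-3)·(-106.0) = +318.0 kcal/mol
eq. 3 reversed (H2O(l) must end up as a reactant): +68.3 kcal/mol
By Hess's law, ΔH°rxn = (3)·(-307.0) + (-3)·(-106.0) + (-1)·(-68.3) = -534.7 kcal/mol

ΔH°rxn = -534.7 kcal/mol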